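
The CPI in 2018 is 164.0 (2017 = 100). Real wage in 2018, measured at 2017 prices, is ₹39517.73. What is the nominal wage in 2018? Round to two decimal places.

Nominal = Real × (Index/100) = 39517.73 × (164.0/100)
        = 39517.73 × 1.640 = 64809.0772

64809.08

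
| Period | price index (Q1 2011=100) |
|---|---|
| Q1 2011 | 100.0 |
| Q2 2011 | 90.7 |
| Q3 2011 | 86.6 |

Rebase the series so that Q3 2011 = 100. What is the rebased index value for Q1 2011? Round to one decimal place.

115.5

Rebased(Q1 2011) = 100.0 / 86.6 × 100 = 115.4734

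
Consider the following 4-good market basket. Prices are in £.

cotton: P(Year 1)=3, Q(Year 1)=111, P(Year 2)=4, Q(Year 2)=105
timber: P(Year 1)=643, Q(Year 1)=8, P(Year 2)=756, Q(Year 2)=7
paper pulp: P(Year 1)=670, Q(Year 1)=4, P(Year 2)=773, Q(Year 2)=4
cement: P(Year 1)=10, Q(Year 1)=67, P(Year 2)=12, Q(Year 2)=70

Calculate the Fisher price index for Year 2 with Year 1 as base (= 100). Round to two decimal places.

Laspeyres component (base-period weights):
ΣP(Year 2)Q(Year 1) = 4×111 + 756×8 + 773×4 + 12×67 = 444 + 6048 + 3092 + 804 = 10388
ΣP(Year 1)Q(Year 1) = 3×111 + 643×8 + 670×4 + 10×67 = 333 + 5144 + 2680 + 670 = 8827
L = 10388 / 8827 × 100 = 117.6844
Paasche component (current-period weights):
ΣP(Year 2)Q(Year 2) = 4×105 + 756×7 + 773×4 + 12×70 = 420 + 5292 + 3092 + 840 = 9644
ΣP(Year 1)Q(Year 2) = 3×105 + 643×7 + 670×4 + 10×70 = 315 + 4501 + 2680 + 700 = 8196
P = 9644 / 8196 × 100 = 117.6672
Fisher = √(L × P) = √(117.6844 × 117.6672) = 117.6758

117.68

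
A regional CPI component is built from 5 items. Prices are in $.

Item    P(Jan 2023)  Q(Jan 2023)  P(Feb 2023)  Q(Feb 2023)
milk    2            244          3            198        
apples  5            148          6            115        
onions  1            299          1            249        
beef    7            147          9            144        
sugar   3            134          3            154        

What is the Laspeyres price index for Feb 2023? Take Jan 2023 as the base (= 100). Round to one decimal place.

Laspeyres price index uses base-period quantities as weights.
ΣP(Feb 2023)·Q(Jan 2023) = 3×244 + 6×148 + 1×299 + 9×147 + 3×134 = 732 + 888 + 299 + 1323 + 402 = 3644
ΣP(Jan 2023)·Q(Jan 2023) = 2×244 + 5×148 + 1×299 + 7×147 + 3×134 = 488 + 740 + 299 + 1029 + 402 = 2958
Index = 3644 / 2958 × 100 = 123.1913

123.2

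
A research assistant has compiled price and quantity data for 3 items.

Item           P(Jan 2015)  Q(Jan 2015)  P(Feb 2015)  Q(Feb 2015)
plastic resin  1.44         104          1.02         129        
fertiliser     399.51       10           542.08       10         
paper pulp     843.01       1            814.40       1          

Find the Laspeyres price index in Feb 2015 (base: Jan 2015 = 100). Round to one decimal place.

127.1

Laspeyres price index uses base-period quantities as weights.
ΣP(Feb 2015)·Q(Jan 2015) = 1.02×104 + 542.08×10 + 814.40×1 = 106.08 + 5420.8 + 814.4 = 6341.28
ΣP(Jan 2015)·Q(Jan 2015) = 1.44×104 + 399.51×10 + 843.01×1 = 149.76 + 3995.1 + 843.01 = 4987.87
Index = 6341.28 / 4987.87 × 100 = 127.1340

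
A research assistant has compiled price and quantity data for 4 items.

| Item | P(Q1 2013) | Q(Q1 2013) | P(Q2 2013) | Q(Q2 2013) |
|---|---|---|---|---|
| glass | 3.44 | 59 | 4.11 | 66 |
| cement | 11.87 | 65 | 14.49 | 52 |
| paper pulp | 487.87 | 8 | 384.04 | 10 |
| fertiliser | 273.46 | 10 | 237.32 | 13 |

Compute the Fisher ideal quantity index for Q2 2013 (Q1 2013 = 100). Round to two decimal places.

120.90

Laspeyres component (base-period weights):
ΣP(Q1 2013)Q(Q2 2013) = 3.44×66 + 11.87×52 + 487.87×10 + 273.46×13 = 227.04 + 617.24 + 4878.7 + 3554.98 = 9277.96
ΣP(Q1 2013)Q(Q1 2013) = 3.44×59 + 11.87×65 + 487.87×8 + 273.46×10 = 202.96 + 771.55 + 3902.96 + 2734.6 = 7612.07
L = 9277.96 / 7612.07 × 100 = 121.8848
Paasche component (current-period weights):
ΣP(Q2 2013)Q(Q2 2013) = 4.11×66 + 14.49×52 + 384.04×10 + 237.32×13 = 271.26 + 753.48 + 3840.4 + 3085.16 = 7950.3
ΣP(Q2 2013)Q(Q1 2013) = 4.11×59 + 14.49×65 + 384.04×8 + 237.32×10 = 242.49 + 941.85 + 3072.32 + 2373.2 = 6629.86
P = 7950.3 / 6629.86 × 100 = 119.9166
Fisher = √(L × P) = √(121.8848 × 119.9166) = 120.8967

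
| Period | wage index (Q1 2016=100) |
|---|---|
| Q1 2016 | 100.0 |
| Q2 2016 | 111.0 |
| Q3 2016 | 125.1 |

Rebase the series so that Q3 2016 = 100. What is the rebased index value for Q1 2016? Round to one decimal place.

79.9

Rebased(Q1 2016) = 100.0 / 125.1 × 100 = 79.9361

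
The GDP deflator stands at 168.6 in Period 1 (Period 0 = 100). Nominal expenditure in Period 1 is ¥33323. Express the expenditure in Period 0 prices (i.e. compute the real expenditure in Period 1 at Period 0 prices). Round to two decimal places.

Real = Nominal ÷ (Index/100) = 33323 ÷ (168.6/100)
     = 33323 ÷ 1.686 = 19764.5314

19764.53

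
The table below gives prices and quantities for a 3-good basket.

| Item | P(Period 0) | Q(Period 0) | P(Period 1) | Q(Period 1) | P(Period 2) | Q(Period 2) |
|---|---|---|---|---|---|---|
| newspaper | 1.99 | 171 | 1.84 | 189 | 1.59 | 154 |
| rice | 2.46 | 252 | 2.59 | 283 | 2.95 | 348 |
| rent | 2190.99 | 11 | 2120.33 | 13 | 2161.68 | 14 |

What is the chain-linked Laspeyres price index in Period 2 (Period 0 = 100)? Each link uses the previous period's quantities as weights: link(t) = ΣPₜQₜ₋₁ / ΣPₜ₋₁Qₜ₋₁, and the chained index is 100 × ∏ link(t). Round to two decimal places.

98.93

Link Period 0→Period 1:
ΣP(Period 1)Q(Period 0) = 1.84×171 + 2.59×252 + 2120.33×11 = 314.64 + 652.68 + 23323.63 = 24290.95
ΣP(Period 0)Q(Period 0) = 1.99×171 + 2.46×252 + 2190.99×11 = 340.29 + 619.92 + 24100.89 = 25061.1
link = 24290.95/25061.1 = 0.969269
Link Period 1→Period 2:
ΣP(Period 2)Q(Period 1) = 1.59×189 + 2.95×283 + 2161.68×13 = 300.51 + 834.85 + 28101.84 = 29237.2
ΣP(Period 1)Q(Period 1) = 1.84×189 + 2.59×283 + 2120.33×13 = 347.76 + 732.97 + 27564.29 = 28645.02
link = 29237.2/28645.02 = 1.020673
Chained index = 100 × 0.969269 × 1.020673 = 98.9307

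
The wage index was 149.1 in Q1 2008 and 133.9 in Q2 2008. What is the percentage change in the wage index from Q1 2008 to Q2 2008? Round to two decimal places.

-10.19%

Change = (133.9 − 149.1) / 149.1 × 100
       = -15.2 / 149.1 × 100 = -10.1945%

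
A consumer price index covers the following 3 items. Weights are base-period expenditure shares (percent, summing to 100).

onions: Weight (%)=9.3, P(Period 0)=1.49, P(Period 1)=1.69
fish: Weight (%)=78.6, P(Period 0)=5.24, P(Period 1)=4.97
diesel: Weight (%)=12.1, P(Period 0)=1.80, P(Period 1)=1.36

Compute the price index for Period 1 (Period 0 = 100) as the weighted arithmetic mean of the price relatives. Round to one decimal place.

onions: 9.3 × (1.69/1.49) = 9.3 × 1.134228 = 10.5483
fish: 78.6 × (4.97/5.24) = 78.6 × 0.948473 = 74.5500
diesel: 12.1 × (1.36/1.80) = 12.1 × 0.755556 = 9.1422
Index = Σ wᵢ·(p₁ᵢ/p₀ᵢ) = 10.5483 + 74.5500 + 9.1422 = 94.2405

94.2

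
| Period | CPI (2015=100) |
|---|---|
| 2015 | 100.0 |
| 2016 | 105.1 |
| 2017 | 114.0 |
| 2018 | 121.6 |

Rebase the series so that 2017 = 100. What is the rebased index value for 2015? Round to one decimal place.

87.7

Rebased(2015) = 100.0 / 114.0 × 100 = 87.7193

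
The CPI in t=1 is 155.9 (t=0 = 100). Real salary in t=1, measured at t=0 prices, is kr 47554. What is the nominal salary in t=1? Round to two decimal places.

74136.69

Nominal = Real × (Index/100) = 47554 × (155.9/100)
        = 47554 × 1.559 = 74136.6860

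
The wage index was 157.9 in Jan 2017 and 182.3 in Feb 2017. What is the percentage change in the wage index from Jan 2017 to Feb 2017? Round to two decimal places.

15.45%

Change = (182.3 − 157.9) / 157.9 × 100
       = 24.4 / 157.9 × 100 = 15.4528%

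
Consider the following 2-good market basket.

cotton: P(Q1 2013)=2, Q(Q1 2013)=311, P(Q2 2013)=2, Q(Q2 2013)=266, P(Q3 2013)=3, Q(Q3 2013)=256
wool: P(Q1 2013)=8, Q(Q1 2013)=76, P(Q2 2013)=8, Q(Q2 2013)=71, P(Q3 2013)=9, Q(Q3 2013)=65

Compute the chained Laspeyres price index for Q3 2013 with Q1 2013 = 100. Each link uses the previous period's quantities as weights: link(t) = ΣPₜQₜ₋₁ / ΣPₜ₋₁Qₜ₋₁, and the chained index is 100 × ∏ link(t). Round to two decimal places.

Link Q1 2013→Q2 2013:
ΣP(Q2 2013)Q(Q1 2013) = 2×311 + 8×76 = 622 + 608 = 1230
ΣP(Q1 2013)Q(Q1 2013) = 2×311 + 8×76 = 622 + 608 = 1230
link = 1230/1230 = 1.000000
Link Q2 2013→Q3 2013:
ΣP(Q3 2013)Q(Q2 2013) = 3×266 + 9×71 = 798 + 639 = 1437
ΣP(Q2 2013)Q(Q2 2013) = 2×266 + 8×71 = 532 + 568 = 1100
link = 1437/1100 = 1.306364
Chained index = 100 × 1.000000 × 1.306364 = 130.6364

130.64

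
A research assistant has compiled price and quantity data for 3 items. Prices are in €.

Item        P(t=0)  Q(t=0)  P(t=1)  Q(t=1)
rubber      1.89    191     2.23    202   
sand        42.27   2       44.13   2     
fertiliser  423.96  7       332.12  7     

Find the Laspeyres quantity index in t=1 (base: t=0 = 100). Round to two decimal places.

Laspeyres quantity index uses base-period prices as weights.
ΣP(t=0)·Q(t=1) = 1.89×202 + 42.27×2 + 423.96×7 = 381.78 + 84.54 + 2967.72 = 3434.04
ΣP(t=0)·Q(t=0) = 1.89×191 + 42.27×2 + 423.96×7 = 360.99 + 84.54 + 2967.72 = 3413.25
Index = 3434.04 / 3413.25 × 100 = 100.6091

100.61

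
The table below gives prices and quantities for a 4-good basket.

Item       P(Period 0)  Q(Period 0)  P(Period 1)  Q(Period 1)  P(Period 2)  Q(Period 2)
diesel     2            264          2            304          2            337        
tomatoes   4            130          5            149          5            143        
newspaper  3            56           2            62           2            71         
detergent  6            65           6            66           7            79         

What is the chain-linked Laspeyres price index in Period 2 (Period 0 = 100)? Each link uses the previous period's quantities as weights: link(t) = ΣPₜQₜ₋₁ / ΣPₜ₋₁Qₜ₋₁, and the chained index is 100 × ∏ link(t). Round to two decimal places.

108.29

Link Period 0→Period 1:
ΣP(Period 1)Q(Period 0) = 2×264 + 5×130 + 2×56 + 6×65 = 528 + 650 + 112 + 390 = 1680
ΣP(Period 0)Q(Period 0) = 2×264 + 4×130 + 3×56 + 6×65 = 528 + 520 + 168 + 390 = 1606
link = 1680/1606 = 1.046077
Link Period 1→Period 2:
ΣP(Period 2)Q(Period 1) = 2×304 + 5×149 + 2×62 + 7×66 = 608 + 745 + 124 + 462 = 1939
ΣP(Period 1)Q(Period 1) = 2×304 + 5×149 + 2×62 + 6×66 = 608 + 745 + 124 + 396 = 1873
link = 1939/1873 = 1.035238
Chained index = 100 × 1.046077 × 1.035238 = 108.2938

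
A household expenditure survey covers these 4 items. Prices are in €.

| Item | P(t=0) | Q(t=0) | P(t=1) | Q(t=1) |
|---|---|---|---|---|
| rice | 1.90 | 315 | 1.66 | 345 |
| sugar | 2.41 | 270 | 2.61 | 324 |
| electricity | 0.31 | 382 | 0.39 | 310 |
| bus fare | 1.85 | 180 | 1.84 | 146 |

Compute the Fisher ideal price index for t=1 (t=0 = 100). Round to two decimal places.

Laspeyres component (base-period weights):
ΣP(t=1)Q(t=0) = 1.66×315 + 2.61×270 + 0.39×382 + 1.84×180 = 522.9 + 704.7 + 148.98 + 331.2 = 1707.78
ΣP(t=0)Q(t=0) = 1.90×315 + 2.41×270 + 0.31×382 + 1.85×180 = 598.5 + 650.7 + 118.42 + 333 = 1700.62
L = 1707.78 / 1700.62 × 100 = 100.4210
Paasche component (current-period weights):
ΣP(t=1)Q(t=1) = 1.66×345 + 2.61×324 + 0.39×310 + 1.84×146 = 572.7 + 845.64 + 120.9 + 268.64 = 1807.88
ΣP(t=0)Q(t=1) = 1.90×345 + 2.41×324 + 0.31×310 + 1.85×146 = 655.5 + 780.84 + 96.1 + 270.1 = 1802.54
P = 1807.88 / 1802.54 × 100 = 100.2962
Fisher = √(L × P) = √(100.4210 × 100.2962) = 100.3586

100.36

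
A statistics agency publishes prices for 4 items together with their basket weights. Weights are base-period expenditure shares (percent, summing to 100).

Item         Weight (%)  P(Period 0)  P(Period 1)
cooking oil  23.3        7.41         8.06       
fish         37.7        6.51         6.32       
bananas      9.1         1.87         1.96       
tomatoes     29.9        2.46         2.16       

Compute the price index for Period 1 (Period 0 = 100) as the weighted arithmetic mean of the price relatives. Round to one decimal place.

cooking oil: 23.3 × (8.06/7.41) = 23.3 × 1.087719 = 25.3439
fish: 37.7 × (6.32/6.51) = 37.7 × 0.970814 = 36.5997
bananas: 9.1 × (1.96/1.87) = 9.1 × 1.048128 = 9.5380
tomatoes: 29.9 × (2.16/2.46) = 29.9 × 0.878049 = 26.2537
Index = Σ wᵢ·(p₁ᵢ/p₀ᵢ) = 25.3439 + 36.5997 + 9.5380 + 26.2537 = 97.7352

97.7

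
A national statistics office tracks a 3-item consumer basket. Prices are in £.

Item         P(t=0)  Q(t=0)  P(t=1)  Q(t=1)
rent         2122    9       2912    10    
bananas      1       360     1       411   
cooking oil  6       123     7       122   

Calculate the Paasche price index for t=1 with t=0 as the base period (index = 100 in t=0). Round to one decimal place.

135.9

Paasche price index uses current-period quantities as weights.
ΣP(t=1)·Q(t=1) = 2912×10 + 1×411 + 7×122 = 29120 + 411 + 854 = 30385
ΣP(t=0)·Q(t=1) = 2122×10 + 1×411 + 6×122 = 21220 + 411 + 732 = 22363
Index = 30385 / 22363 × 100 = 135.8718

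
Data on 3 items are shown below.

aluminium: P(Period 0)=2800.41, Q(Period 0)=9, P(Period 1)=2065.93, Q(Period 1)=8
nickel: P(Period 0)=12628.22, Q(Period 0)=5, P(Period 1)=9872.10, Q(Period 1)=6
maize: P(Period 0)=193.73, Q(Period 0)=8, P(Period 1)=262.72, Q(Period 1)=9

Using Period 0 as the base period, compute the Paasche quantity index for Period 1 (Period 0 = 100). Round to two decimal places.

Paasche quantity index uses current-period prices as weights.
ΣP(Period 1)·Q(Period 1) = 2065.93×8 + 9872.10×6 + 262.72×9 = 16527.44 + 59232.6 + 2364.48 = 78124.52
ΣP(Period 1)·Q(Period 0) = 2065.93×9 + 9872.10×5 + 262.72×8 = 18593.37 + 49360.5 + 2101.76 = 70055.63
Index = 78124.52 / 70055.63 × 100 = 111.5178

111.52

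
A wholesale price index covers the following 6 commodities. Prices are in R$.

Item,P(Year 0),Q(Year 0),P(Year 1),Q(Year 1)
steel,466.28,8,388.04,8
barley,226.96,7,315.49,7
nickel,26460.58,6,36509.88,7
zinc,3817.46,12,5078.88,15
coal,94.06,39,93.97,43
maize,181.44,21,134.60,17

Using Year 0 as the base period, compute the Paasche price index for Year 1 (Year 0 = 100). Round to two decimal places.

Paasche price index uses current-period quantities as weights.
ΣP(Year 1)·Q(Year 1) = 388.04×8 + 315.49×7 + 36509.88×7 + 5078.88×15 + 93.97×43 + 134.60×17 = 3104.32 + 2208.43 + 255569.16 + 76183.2 + 4040.71 + 2288.2 = 343394.02
ΣP(Year 0)·Q(Year 1) = 466.28×8 + 226.96×7 + 26460.58×7 + 3817.46×15 + 94.06×43 + 181.44×17 = 3730.24 + 1588.72 + 185224.06 + 57261.9 + 4044.58 + 3084.48 = 254933.98
Index = 343394.02 / 254933.98 × 100 = 134.6992

134.70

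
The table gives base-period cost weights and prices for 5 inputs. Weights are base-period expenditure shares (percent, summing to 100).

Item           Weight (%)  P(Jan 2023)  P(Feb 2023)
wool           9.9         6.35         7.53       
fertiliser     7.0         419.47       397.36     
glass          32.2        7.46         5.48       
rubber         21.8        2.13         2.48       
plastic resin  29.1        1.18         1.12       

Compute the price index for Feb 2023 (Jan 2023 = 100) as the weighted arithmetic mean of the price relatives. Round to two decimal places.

wool: 9.9 × (7.53/6.35) = 9.9 × 1.185827 = 11.7397
fertiliser: 7.0 × (397.36/419.47) = 7.0 × 0.947291 = 6.6310
glass: 32.2 × (5.48/7.46) = 32.2 × 0.734584 = 23.6536
rubber: 21.8 × (2.48/2.13) = 21.8 × 1.164319 = 25.3822
plastic resin: 29.1 × (1.12/1.18) = 29.1 × 0.949153 = 27.6203
Index = Σ wᵢ·(p₁ᵢ/p₀ᵢ) = 11.7397 + 6.6310 + 23.6536 + 25.3822 + 27.6203 = 95.0268

95.03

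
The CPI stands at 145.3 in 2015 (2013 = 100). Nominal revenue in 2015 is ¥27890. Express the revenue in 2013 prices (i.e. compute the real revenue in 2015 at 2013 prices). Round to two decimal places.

Real = Nominal ÷ (Index/100) = 27890 ÷ (145.3/100)
     = 27890 ÷ 1.453 = 19194.7694

19194.77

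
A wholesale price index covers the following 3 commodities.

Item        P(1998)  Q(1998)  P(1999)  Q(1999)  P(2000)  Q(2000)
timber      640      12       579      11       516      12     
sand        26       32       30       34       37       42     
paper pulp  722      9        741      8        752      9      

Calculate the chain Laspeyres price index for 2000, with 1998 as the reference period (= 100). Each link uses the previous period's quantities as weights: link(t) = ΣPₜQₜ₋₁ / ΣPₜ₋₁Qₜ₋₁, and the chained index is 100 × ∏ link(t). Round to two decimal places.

Link 1998→1999:
ΣP(1999)Q(1998) = 579×12 + 30×32 + 741×9 = 6948 + 960 + 6669 = 14577
ΣP(1998)Q(1998) = 640×12 + 26×32 + 722×9 = 7680 + 832 + 6498 = 15010
link = 14577/15010 = 0.971153
Link 1999→2000:
ΣP(2000)Q(1999) = 516×11 + 37×34 + 752×8 = 5676 + 1258 + 6016 = 12950
ΣP(1999)Q(1999) = 579×11 + 30×34 + 741×8 = 6369 + 1020 + 5928 = 13317
link = 12950/13317 = 0.972441
Chained index = 100 × 0.971153 × 0.972441 = 94.4389

94.44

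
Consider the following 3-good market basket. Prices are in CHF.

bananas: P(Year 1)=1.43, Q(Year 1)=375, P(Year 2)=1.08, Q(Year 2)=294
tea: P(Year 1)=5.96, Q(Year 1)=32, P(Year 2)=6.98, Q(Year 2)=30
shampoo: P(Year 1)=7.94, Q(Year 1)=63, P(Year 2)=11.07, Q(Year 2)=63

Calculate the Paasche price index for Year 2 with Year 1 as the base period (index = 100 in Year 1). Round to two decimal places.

111.36

Paasche price index uses current-period quantities as weights.
ΣP(Year 2)·Q(Year 2) = 1.08×294 + 6.98×30 + 11.07×63 = 317.52 + 209.4 + 697.41 = 1224.33
ΣP(Year 1)·Q(Year 2) = 1.43×294 + 5.96×30 + 7.94×63 = 420.42 + 178.8 + 500.22 = 1099.44
Index = 1224.33 / 1099.44 × 100 = 111.3594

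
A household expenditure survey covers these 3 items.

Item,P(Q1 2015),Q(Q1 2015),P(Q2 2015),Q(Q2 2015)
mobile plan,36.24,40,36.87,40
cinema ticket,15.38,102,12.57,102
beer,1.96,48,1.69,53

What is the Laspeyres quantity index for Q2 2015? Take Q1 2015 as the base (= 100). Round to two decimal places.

100.31

Laspeyres quantity index uses base-period prices as weights.
ΣP(Q1 2015)·Q(Q2 2015) = 36.24×40 + 15.38×102 + 1.96×53 = 1449.6 + 1568.76 + 103.88 = 3122.24
ΣP(Q1 2015)·Q(Q1 2015) = 36.24×40 + 15.38×102 + 1.96×48 = 1449.6 + 1568.76 + 94.08 = 3112.44
Index = 3122.24 / 3112.44 × 100 = 100.3149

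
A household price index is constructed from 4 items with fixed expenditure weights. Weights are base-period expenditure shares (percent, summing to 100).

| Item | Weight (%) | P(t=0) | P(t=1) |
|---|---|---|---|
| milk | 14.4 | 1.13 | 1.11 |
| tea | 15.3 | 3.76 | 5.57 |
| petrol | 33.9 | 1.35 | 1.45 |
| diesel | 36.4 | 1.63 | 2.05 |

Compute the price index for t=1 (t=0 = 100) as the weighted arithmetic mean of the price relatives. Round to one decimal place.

119.0

milk: 14.4 × (1.11/1.13) = 14.4 × 0.982301 = 14.1451
tea: 15.3 × (5.57/3.76) = 15.3 × 1.481383 = 22.6652
petrol: 33.9 × (1.45/1.35) = 33.9 × 1.074074 = 36.4111
diesel: 36.4 × (2.05/1.63) = 36.4 × 1.257669 = 45.7791
Index = Σ wᵢ·(p₁ᵢ/p₀ᵢ) = 14.1451 + 22.6652 + 36.4111 + 45.7791 = 119.0005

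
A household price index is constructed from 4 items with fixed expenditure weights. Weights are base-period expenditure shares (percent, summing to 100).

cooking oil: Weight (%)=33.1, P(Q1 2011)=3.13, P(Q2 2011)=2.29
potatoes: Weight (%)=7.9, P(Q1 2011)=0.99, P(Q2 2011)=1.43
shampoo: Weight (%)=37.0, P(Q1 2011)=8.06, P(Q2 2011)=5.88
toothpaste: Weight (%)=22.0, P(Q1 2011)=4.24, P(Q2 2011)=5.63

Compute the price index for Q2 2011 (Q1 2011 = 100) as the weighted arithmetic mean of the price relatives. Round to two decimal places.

cooking oil: 33.1 × (2.29/3.13) = 33.1 × 0.731629 = 24.2169
potatoes: 7.9 × (1.43/0.99) = 7.9 × 1.444444 = 11.4111
shampoo: 37.0 × (5.88/8.06) = 37.0 × 0.729529 = 26.9926
toothpaste: 22.0 × (5.63/4.24) = 22.0 × 1.327830 = 29.2123
Index = Σ wᵢ·(p₁ᵢ/p₀ᵢ) = 24.2169 + 11.4111 + 26.9926 + 29.2123 = 91.8329

91.83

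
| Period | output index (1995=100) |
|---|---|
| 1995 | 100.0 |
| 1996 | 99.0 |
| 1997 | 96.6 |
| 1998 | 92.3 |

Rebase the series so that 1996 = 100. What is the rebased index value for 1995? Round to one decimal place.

Rebased(1995) = 100.0 / 99.0 × 100 = 101.0101

101.0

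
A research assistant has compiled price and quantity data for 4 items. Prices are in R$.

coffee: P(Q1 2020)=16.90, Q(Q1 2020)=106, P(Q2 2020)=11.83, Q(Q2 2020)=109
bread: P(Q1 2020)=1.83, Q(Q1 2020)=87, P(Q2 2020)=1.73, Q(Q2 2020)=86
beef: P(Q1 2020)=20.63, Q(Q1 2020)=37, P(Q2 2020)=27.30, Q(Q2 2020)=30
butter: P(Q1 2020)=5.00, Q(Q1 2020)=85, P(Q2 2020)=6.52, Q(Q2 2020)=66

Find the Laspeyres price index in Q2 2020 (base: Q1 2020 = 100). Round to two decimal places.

94.58

Laspeyres price index uses base-period quantities as weights.
ΣP(Q2 2020)·Q(Q1 2020) = 11.83×106 + 1.73×87 + 27.30×37 + 6.52×85 = 1253.98 + 150.51 + 1010.1 + 554.2 = 2968.79
ΣP(Q1 2020)·Q(Q1 2020) = 16.90×106 + 1.83×87 + 20.63×37 + 5.00×85 = 1791.4 + 159.21 + 763.31 + 425 = 3138.92
Index = 2968.79 / 3138.92 × 100 = 94.5800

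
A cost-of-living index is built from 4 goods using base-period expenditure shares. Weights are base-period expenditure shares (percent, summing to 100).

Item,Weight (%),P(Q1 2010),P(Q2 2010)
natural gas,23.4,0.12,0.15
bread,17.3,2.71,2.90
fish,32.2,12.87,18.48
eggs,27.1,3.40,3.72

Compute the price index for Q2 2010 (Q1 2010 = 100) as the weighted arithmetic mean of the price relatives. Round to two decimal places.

natural gas: 23.4 × (0.15/0.12) = 23.4 × 1.250000 = 29.2500
bread: 17.3 × (2.90/2.71) = 17.3 × 1.070111 = 18.5129
fish: 32.2 × (18.48/12.87) = 32.2 × 1.435897 = 46.2359
eggs: 27.1 × (3.72/3.40) = 27.1 × 1.094118 = 29.6506
Index = Σ wᵢ·(p₁ᵢ/p₀ᵢ) = 29.2500 + 18.5129 + 46.2359 + 29.6506 = 123.6494

123.65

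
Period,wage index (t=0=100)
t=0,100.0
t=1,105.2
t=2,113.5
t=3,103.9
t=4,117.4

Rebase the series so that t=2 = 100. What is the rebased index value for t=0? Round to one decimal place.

Rebased(t=0) = 100.0 / 113.5 × 100 = 88.1057

88.1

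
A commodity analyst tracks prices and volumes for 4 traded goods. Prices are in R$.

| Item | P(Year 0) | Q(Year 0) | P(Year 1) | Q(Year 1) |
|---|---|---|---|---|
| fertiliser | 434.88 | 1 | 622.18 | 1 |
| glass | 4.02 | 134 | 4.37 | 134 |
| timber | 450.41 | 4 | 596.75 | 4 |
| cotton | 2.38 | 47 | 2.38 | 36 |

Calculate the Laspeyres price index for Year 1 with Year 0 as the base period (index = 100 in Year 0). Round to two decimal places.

128.39

Laspeyres price index uses base-period quantities as weights.
ΣP(Year 1)·Q(Year 0) = 622.18×1 + 4.37×134 + 596.75×4 + 2.38×47 = 622.18 + 585.58 + 2387 + 111.86 = 3706.62
ΣP(Year 0)·Q(Year 0) = 434.88×1 + 4.02×134 + 450.41×4 + 2.38×47 = 434.88 + 538.68 + 1801.64 + 111.86 = 2887.06
Index = 3706.62 / 2887.06 × 100 = 128.3874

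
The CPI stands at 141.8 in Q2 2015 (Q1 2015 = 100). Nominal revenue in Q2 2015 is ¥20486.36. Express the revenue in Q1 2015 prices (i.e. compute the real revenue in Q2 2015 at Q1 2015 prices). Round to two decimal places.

Real = Nominal ÷ (Index/100) = 20486.36 ÷ (141.8/100)
     = 20486.36 ÷ 1.418 = 14447.3625

14447.36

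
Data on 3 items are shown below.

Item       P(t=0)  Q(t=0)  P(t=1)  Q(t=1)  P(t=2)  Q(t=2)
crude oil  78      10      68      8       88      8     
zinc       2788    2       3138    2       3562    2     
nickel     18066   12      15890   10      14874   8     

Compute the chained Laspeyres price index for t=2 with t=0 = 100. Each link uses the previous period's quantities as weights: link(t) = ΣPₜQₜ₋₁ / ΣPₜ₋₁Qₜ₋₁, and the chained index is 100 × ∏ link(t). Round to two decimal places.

Link t=0→t=1:
ΣP(t=1)Q(t=0) = 68×10 + 3138×2 + 15890×12 = 680 + 6276 + 190680 = 197636
ΣP(t=0)Q(t=0) = 78×10 + 2788×2 + 18066×12 = 780 + 5576 + 216792 = 223148
link = 197636/223148 = 0.885672
Link t=1→t=2:
ΣP(t=2)Q(t=1) = 88×8 + 3562×2 + 14874×10 = 704 + 7124 + 148740 = 156568
ΣP(t=1)Q(t=1) = 68×8 + 3138×2 + 15890×10 = 544 + 6276 + 158900 = 165720
link = 156568/165720 = 0.944774
Chained index = 100 × 0.885672 × 0.944774 = 83.6760

83.68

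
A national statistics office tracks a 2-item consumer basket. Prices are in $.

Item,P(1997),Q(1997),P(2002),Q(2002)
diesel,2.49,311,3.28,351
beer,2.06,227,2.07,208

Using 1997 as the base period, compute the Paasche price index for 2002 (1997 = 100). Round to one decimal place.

Paasche price index uses current-period quantities as weights.
ΣP(2002)·Q(2002) = 3.28×351 + 2.07×208 = 1151.28 + 430.56 = 1581.84
ΣP(1997)·Q(2002) = 2.49×351 + 2.06×208 = 873.99 + 428.48 = 1302.47
Index = 1581.84 / 1302.47 × 100 = 121.4492

121.4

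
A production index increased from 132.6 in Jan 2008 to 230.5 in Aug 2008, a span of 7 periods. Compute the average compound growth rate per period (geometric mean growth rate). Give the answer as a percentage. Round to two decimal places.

8.22%

Growth factor = (230.5/132.6)^(1/7) = (1.738311)^(1/7) = 1.082191
Growth rate = 1.082191 − 1 = 0.082191 = 8.2191%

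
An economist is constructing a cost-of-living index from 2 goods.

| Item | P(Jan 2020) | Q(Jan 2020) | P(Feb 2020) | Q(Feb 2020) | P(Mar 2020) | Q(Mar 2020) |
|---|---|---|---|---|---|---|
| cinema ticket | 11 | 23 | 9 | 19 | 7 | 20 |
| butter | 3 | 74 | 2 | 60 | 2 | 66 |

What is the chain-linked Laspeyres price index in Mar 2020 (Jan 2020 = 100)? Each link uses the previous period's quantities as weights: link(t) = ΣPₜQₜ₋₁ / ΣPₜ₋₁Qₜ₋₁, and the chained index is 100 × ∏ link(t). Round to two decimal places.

64.98

Link Jan 2020→Feb 2020:
ΣP(Feb 2020)Q(Jan 2020) = 9×23 + 2×74 = 207 + 148 = 355
ΣP(Jan 2020)Q(Jan 2020) = 11×23 + 3×74 = 253 + 222 = 475
link = 355/475 = 0.747368
Link Feb 2020→Mar 2020:
ΣP(Mar 2020)Q(Feb 2020) = 7×19 + 2×60 = 133 + 120 = 253
ΣP(Feb 2020)Q(Feb 2020) = 9×19 + 2×60 = 171 + 120 = 291
link = 253/291 = 0.869416
Chained index = 100 × 0.747368 × 0.869416 = 64.9774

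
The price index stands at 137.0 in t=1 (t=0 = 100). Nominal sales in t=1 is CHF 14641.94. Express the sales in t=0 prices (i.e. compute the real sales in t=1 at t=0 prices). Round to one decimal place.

10687.5

Real = Nominal ÷ (Index/100) = 14641.94 ÷ (137.0/100)
     = 14641.94 ÷ 1.370 = 10687.5474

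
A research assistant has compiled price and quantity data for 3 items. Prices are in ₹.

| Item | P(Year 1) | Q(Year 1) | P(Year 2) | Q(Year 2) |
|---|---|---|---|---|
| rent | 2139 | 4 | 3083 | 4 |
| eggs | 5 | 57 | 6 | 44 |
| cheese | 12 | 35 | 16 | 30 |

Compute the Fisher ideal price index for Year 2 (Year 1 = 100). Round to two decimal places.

143.01

Laspeyres component (base-period weights):
ΣP(Year 2)Q(Year 1) = 3083×4 + 6×57 + 16×35 = 12332 + 342 + 560 = 13234
ΣP(Year 1)Q(Year 1) = 2139×4 + 5×57 + 12×35 = 8556 + 285 + 420 = 9261
L = 13234 / 9261 × 100 = 142.9003
Paasche component (current-period weights):
ΣP(Year 2)Q(Year 2) = 3083×4 + 6×44 + 16×30 = 12332 + 264 + 480 = 13076
ΣP(Year 1)Q(Year 2) = 2139×4 + 5×44 + 12×30 = 8556 + 220 + 360 = 9136
P = 13076 / 9136 × 100 = 143.1261
Fisher = √(L × P) = √(142.9003 × 143.1261) = 143.0132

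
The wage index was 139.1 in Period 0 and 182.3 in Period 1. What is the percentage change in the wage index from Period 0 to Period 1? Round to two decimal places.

31.06%

Change = (182.3 − 139.1) / 139.1 × 100
       = 43.2 / 139.1 × 100 = 31.0568%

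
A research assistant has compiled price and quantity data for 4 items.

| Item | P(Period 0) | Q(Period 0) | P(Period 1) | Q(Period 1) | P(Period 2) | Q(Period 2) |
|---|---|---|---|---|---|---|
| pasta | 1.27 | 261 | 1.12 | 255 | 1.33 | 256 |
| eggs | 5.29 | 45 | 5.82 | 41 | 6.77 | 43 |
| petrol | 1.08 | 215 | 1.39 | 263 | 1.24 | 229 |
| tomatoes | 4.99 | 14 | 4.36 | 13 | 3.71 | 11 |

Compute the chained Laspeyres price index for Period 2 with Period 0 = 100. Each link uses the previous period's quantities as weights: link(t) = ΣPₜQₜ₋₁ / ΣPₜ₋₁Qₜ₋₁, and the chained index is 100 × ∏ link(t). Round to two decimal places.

109.82

Link Period 0→Period 1:
ΣP(Period 1)Q(Period 0) = 1.12×261 + 5.82×45 + 1.39×215 + 4.36×14 = 292.32 + 261.9 + 298.85 + 61.04 = 914.11
ΣP(Period 0)Q(Period 0) = 1.27×261 + 5.29×45 + 1.08×215 + 4.99×14 = 331.47 + 238.05 + 232.2 + 69.86 = 871.58
link = 914.11/871.58 = 1.048796
Link Period 1→Period 2:
ΣP(Period 2)Q(Period 1) = 1.33×255 + 6.77×41 + 1.24×263 + 3.71×13 = 339.15 + 277.57 + 326.12 + 48.23 = 991.07
ΣP(Period 1)Q(Period 1) = 1.12×255 + 5.82×41 + 1.39×263 + 4.36×13 = 285.6 + 238.62 + 365.57 + 56.68 = 946.47
link = 991.07/946.47 = 1.047122
Chained index = 100 × 1.048796 × 1.047122 = 109.8218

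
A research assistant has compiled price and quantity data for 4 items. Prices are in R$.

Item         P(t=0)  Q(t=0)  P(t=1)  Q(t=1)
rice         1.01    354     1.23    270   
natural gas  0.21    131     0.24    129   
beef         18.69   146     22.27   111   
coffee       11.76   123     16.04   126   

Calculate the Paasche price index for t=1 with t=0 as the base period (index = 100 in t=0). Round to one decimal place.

125.9

Paasche price index uses current-period quantities as weights.
ΣP(t=1)·Q(t=1) = 1.23×270 + 0.24×129 + 22.27×111 + 16.04×126 = 332.1 + 30.96 + 2471.97 + 2021.04 = 4856.07
ΣP(t=0)·Q(t=1) = 1.01×270 + 0.21×129 + 18.69×111 + 11.76×126 = 272.7 + 27.09 + 2074.59 + 1481.76 = 3856.14
Index = 4856.07 / 3856.14 × 100 = 125.9309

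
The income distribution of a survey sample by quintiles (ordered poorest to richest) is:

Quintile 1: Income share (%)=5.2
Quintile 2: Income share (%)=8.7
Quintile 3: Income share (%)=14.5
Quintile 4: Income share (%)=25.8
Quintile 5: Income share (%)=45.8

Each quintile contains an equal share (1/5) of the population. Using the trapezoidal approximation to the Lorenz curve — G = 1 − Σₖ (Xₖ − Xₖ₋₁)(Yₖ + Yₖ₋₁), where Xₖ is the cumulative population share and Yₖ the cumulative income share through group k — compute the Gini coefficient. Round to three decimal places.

0.393

Cumulative income shares Yₖ: 0.0520, 0.1390, 0.2840, 0.5420, 1.0000
Σ (Xₖ−Xₖ₋₁)(Yₖ+Yₖ₋₁) = (1/5)(0.0520+0.0000) + (1/5)(0.1390+0.0520) + (1/5)(0.2840+0.1390) + (1/5)(0.5420+0.2840) + (1/5)(1.0000+0.5420)
  = 0.0104 + 0.0382 + 0.0846 + 0.1652 + 0.3084 = 0.6068
G = 1 − 0.6068 = 0.3932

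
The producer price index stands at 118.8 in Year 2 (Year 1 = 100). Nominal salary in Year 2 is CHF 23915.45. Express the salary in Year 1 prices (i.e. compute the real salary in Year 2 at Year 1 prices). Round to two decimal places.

Real = Nominal ÷ (Index/100) = 23915.45 ÷ (118.8/100)
     = 23915.45 ÷ 1.188 = 20130.8502

20130.85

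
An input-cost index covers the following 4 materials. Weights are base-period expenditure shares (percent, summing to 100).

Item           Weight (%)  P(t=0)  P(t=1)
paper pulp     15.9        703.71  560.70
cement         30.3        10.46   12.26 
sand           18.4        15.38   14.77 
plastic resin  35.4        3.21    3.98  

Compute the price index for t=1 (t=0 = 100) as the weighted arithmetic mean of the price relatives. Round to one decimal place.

109.7

paper pulp: 15.9 × (560.70/703.71) = 15.9 × 0.796777 = 12.6688
cement: 30.3 × (12.26/10.46) = 30.3 × 1.172084 = 35.5141
sand: 18.4 × (14.77/15.38) = 18.4 × 0.960338 = 17.6702
plastic resin: 35.4 × (3.98/3.21) = 35.4 × 1.239875 = 43.8916
Index = Σ wᵢ·(p₁ᵢ/p₀ᵢ) = 12.6688 + 35.5141 + 17.6702 + 43.8916 = 109.7447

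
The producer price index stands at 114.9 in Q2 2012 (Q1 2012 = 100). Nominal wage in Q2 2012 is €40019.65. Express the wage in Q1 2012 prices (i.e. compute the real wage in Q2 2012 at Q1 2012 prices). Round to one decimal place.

Real = Nominal ÷ (Index/100) = 40019.65 ÷ (114.9/100)
     = 40019.65 ÷ 1.149 = 34829.9826

34830.0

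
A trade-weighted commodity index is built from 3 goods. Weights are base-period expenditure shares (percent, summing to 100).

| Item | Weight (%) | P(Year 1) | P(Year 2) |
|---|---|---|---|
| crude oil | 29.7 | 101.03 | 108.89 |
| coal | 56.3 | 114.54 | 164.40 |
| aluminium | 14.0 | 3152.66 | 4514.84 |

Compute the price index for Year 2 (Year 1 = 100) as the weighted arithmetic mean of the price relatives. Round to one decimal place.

crude oil: 29.7 × (108.89/101.03) = 29.7 × 1.077799 = 32.0106
coal: 56.3 × (164.40/114.54) = 56.3 × 1.435306 = 80.8078
aluminium: 14.0 × (4514.84/3152.66) = 14.0 × 1.432073 = 20.0490
Index = Σ wᵢ·(p₁ᵢ/p₀ᵢ) = 32.0106 + 80.8078 + 20.0490 = 132.8674

132.9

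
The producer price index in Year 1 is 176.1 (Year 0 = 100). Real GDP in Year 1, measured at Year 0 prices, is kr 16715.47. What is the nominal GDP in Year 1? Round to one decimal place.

29435.9

Nominal = Real × (Index/100) = 16715.47 × (176.1/100)
        = 16715.47 × 1.761 = 29435.9427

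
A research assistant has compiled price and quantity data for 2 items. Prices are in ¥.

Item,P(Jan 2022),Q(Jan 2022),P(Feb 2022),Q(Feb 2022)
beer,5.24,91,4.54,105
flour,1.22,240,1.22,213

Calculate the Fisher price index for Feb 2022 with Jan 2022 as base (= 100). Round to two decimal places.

91.32

Laspeyres component (base-period weights):
ΣP(Feb 2022)Q(Jan 2022) = 4.54×91 + 1.22×240 = 413.14 + 292.8 = 705.94
ΣP(Jan 2022)Q(Jan 2022) = 5.24×91 + 1.22×240 = 476.84 + 292.8 = 769.64
L = 705.94 / 769.64 × 100 = 91.7234
Paasche component (current-period weights):
ΣP(Feb 2022)Q(Feb 2022) = 4.54×105 + 1.22×213 = 476.7 + 259.86 = 736.56
ΣP(Jan 2022)Q(Feb 2022) = 5.24×105 + 1.22×213 = 550.2 + 259.86 = 810.06
P = 736.56 / 810.06 × 100 = 90.9266
Fisher = √(L × P) = √(91.7234 × 90.9266) = 91.3241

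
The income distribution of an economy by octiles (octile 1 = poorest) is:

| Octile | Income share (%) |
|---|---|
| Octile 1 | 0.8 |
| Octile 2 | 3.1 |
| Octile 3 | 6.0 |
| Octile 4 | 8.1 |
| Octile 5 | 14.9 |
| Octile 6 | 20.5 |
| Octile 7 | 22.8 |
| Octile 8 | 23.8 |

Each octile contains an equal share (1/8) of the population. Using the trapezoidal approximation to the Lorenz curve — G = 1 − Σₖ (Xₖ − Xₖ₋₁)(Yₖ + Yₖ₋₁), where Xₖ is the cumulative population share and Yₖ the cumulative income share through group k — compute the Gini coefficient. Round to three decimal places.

Cumulative income shares Yₖ: 0.0080, 0.0390, 0.0990, 0.1800, 0.3290, 0.5340, 0.7620, 1.0000
Σ (Xₖ−Xₖ₋₁)(Yₖ+Yₖ₋₁) = (1/8)(0.0080+0.0000) + (1/8)(0.0390+0.0080) + (1/8)(0.0990+0.0390) + (1/8)(0.1800+0.0990) + (1/8)(0.3290+0.1800) + (1/8)(0.5340+0.3290) + (1/8)(0.7620+0.5340) + (1/8)(1.0000+0.7620)
  = 0.0010 + 0.0059 + 0.0173 + 0.0349 + 0.0636 + 0.1079 + 0.1620 + 0.2202 = 0.6127
G = 1 − 0.6127 = 0.3873

0.387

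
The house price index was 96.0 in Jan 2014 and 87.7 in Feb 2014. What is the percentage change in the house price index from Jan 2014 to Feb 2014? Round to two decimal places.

Change = (87.7 − 96.0) / 96.0 × 100
       = -8.3 / 96.0 × 100 = -8.6458%

-8.65%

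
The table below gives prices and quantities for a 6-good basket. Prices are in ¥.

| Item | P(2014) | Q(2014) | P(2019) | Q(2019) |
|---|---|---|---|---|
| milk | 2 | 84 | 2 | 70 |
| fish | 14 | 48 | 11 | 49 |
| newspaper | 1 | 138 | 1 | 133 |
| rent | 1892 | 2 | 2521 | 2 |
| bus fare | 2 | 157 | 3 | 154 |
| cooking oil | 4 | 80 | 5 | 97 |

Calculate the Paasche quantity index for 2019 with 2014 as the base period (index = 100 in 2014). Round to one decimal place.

Paasche quantity index uses current-period prices as weights.
ΣP(2019)·Q(2019) = 2×70 + 11×49 + 1×133 + 2521×2 + 3×154 + 5×97 = 140 + 539 + 133 + 5042 + 462 + 485 = 6801
ΣP(2019)·Q(2014) = 2×84 + 11×48 + 1×138 + 2521×2 + 3×157 + 5×80 = 168 + 528 + 138 + 5042 + 471 + 400 = 6747
Index = 6801 / 6747 × 100 = 100.8004

100.8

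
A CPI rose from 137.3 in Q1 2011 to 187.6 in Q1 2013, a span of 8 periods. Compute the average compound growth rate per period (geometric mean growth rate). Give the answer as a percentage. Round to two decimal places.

3.98%

Growth factor = (187.6/137.3)^(1/8) = (1.366351)^(1/8) = 1.039789
Growth rate = 1.039789 − 1 = 0.039789 = 3.9789%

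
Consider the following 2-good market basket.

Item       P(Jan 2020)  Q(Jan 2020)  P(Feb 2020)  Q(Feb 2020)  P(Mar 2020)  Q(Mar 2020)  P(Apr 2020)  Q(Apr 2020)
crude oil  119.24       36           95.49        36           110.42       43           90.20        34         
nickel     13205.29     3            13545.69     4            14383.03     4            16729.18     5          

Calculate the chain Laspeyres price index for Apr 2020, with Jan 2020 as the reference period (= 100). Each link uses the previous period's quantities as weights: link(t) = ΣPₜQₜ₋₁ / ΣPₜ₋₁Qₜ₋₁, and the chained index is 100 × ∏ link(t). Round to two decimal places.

121.80

Link Jan 2020→Feb 2020:
ΣP(Feb 2020)Q(Jan 2020) = 95.49×36 + 13545.69×3 = 3437.64 + 40637.07 = 44074.71
ΣP(Jan 2020)Q(Jan 2020) = 119.24×36 + 13205.29×3 = 4292.64 + 39615.87 = 43908.51
link = 44074.71/43908.51 = 1.003785
Link Feb 2020→Mar 2020:
ΣP(Mar 2020)Q(Feb 2020) = 110.42×36 + 14383.03×4 = 3975.12 + 57532.12 = 61507.24
ΣP(Feb 2020)Q(Feb 2020) = 95.49×36 + 13545.69×4 = 3437.64 + 54182.76 = 57620.4
link = 61507.24/57620.4 = 1.067456
Link Mar 2020→Apr 2020:
ΣP(Apr 2020)Q(Mar 2020) = 90.20×43 + 16729.18×4 = 3878.6 + 66916.72 = 70795.32
ΣP(Mar 2020)Q(Mar 2020) = 110.42×43 + 14383.03×4 = 4748.06 + 57532.12 = 62280.18
link = 70795.32/62280.18 = 1.136723
Chained index = 100 × 1.003785 × 1.067456 × 1.136723 = 121.7995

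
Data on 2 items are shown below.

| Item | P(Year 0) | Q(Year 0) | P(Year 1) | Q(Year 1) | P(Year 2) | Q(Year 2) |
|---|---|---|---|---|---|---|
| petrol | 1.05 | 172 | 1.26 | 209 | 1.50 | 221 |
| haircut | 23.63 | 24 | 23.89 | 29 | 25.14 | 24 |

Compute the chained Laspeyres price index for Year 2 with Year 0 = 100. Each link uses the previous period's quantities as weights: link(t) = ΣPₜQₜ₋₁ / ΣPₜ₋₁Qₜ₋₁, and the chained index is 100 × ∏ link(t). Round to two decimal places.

115.21

Link Year 0→Year 1:
ΣP(Year 1)Q(Year 0) = 1.26×172 + 23.89×24 = 216.72 + 573.36 = 790.08
ΣP(Year 0)Q(Year 0) = 1.05×172 + 23.63×24 = 180.6 + 567.12 = 747.72
link = 790.08/747.72 = 1.056652
Link Year 1→Year 2:
ΣP(Year 2)Q(Year 1) = 1.50×209 + 25.14×29 = 313.5 + 729.06 = 1042.56
ΣP(Year 1)Q(Year 1) = 1.26×209 + 23.89×29 = 263.34 + 692.81 = 956.15
link = 1042.56/956.15 = 1.090373
Chained index = 100 × 1.056652 × 1.090373 = 115.2145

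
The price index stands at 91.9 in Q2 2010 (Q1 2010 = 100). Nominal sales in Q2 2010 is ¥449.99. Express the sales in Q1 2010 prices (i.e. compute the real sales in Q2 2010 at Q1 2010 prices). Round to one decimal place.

Real = Nominal ÷ (Index/100) = 449.99 ÷ (91.9/100)
     = 449.99 ÷ 0.919 = 489.6518

489.7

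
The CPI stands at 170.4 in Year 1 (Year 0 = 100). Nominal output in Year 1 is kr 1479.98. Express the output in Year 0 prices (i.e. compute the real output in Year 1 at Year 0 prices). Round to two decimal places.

Real = Nominal ÷ (Index/100) = 1479.98 ÷ (170.4/100)
     = 1479.98 ÷ 1.704 = 868.5329

868.53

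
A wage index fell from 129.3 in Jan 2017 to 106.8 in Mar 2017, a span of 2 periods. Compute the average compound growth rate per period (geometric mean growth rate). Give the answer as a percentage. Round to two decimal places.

Growth factor = (106.8/129.3)^(1/2) = (0.825986)^(1/2) = 0.908838
Growth rate = 0.908838 − 1 = -0.091162 = -9.1162%

-9.12%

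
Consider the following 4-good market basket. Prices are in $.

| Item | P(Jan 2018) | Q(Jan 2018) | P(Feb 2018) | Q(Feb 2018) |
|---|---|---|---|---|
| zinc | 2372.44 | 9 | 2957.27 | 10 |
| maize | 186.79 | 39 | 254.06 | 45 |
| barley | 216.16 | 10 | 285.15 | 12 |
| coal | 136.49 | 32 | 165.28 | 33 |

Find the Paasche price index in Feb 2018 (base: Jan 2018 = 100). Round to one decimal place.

127.2

Paasche price index uses current-period quantities as weights.
ΣP(Feb 2018)·Q(Feb 2018) = 2957.27×10 + 254.06×45 + 285.15×12 + 165.28×33 = 29572.7 + 11432.7 + 3421.8 + 5454.24 = 49881.44
ΣP(Jan 2018)·Q(Feb 2018) = 2372.44×10 + 186.79×45 + 216.16×12 + 136.49×33 = 23724.4 + 8405.55 + 2593.92 + 4504.17 = 39228.04
Index = 49881.44 / 39228.04 × 100 = 127.1576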